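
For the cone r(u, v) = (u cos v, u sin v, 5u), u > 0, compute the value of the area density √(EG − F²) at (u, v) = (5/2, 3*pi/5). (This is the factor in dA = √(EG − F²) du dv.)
√(EG − F²)|_{(5/2, 3*pi/5)} = 5*sqrt(26)/2

E = 26, F = 0, G = u^2, so EG − F² = 26*u^2. Taking the positive square root: √(EG − F²) = sqrt(26)*Abs(u). At (u, v) = (5/2, 3*pi/5): 5*sqrt(26)/2.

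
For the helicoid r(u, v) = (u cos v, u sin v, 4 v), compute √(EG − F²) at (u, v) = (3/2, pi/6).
√(EG − F²)|_{(3/2, pi/6)} = sqrt(73)/2

E = 1, F = 0, G = u^2 + 16; EG − F² = u^2 + 16; √(EG − F²) = sqrt(u^2 + 16). At the given point: sqrt(73)/2.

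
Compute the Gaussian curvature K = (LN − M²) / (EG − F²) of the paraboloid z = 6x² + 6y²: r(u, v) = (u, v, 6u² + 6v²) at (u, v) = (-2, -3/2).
K = 144/811801

Coefficients of the first fundamental form: E = 144*u^2 + 1, F = 144*u*v, G = 144*v^2 + 1.
Coefficients of the second fundamental form: L = 12/sqrt(144*u^2 + 144*v^2 + 1), M = 0, N = 12/sqrt(144*u^2 + 144*v^2 + 1).
Assemble K = (LN − M²)/(EG − F²) = 144/(20736*u^4 + 41472*u^2*v^2 + 288*u^2 + 20736*v^4 + 288*v^2 + 1). At (u, v) = (-2, -3/2): K = 144/811801.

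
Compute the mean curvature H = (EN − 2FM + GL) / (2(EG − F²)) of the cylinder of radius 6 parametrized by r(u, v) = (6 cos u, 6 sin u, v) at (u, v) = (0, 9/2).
H = -1/12

With E = 36, F = 0, G = 1, L = -6, M = 0, N = 0, assemble
  H = (EN − 2FM + GL) / (2(EG − F²)) = -1/12.
At (u, v) = (0, 9/2): H = -1/12.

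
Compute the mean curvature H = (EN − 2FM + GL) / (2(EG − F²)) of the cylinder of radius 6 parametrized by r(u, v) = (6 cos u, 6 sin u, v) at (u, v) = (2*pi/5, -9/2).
H = -1/12

With E = 36, F = 0, G = 1, L = -6, M = 0, N = 0, assemble
  H = (EN − 2FM + GL) / (2(EG − F²)) = -1/12.
At (u, v) = (2*pi/5, -9/2): H = -1/12.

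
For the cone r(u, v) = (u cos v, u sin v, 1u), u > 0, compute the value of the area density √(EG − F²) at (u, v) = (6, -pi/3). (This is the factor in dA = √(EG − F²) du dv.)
√(EG − F²)|_{(6, -pi/3)} = 6*sqrt(2)

E = 2, F = 0, G = u^2, so EG − F² = 2*u^2. Taking the positive square root: √(EG − F²) = sqrt(2)*Abs(u). At (u, v) = (6, -pi/3): 6*sqrt(2).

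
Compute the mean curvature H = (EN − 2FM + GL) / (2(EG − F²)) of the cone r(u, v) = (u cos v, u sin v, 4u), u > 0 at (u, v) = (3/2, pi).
H = 4*sqrt(17)/51

With E = 17, F = 0, G = u^2, L = 0, M = 0, N = 4*sqrt(17)*u^2/(17*Abs(u)), assemble
  H = (EN − 2FM + GL) / (2(EG − F²)) = 2*sqrt(17)/(17*Abs(u)).
At (u, v) = (3/2, pi): H = 4*sqrt(17)/51.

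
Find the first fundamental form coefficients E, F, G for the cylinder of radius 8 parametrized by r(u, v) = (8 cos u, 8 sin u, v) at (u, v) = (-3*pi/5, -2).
E = 64;  F = 0;  G = 1

Partials: r_u = (-8*sin(u), 8*cos(u), 0), r_v = (0, 0, 1). As functions of (u, v):
  E = r_u · r_u = 64,
  F = r_u · r_v = 0,
  G = r_v · r_v = 1.
Evaluating at (u, v) = (-3*pi/5, -2): E = 64, F = 0, G = 1.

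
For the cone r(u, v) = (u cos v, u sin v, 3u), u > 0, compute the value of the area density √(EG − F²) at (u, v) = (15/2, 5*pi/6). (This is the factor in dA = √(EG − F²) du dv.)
√(EG − F²)|_{(15/2, 5*pi/6)} = 15*sqrt(10)/2

E = 10, F = 0, G = u^2, so EG − F² = 10*u^2. Taking the positive square root: √(EG − F²) = sqrt(10)*Abs(u). At (u, v) = (15/2, 5*pi/6): 15*sqrt(10)/2.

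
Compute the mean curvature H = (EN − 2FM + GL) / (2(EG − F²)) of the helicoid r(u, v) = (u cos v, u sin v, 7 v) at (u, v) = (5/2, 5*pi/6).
H = 0

With E = 1, F = 0, G = u^2 + 49, L = 0, M = -7/sqrt(u^2 + 49), N = 0, assemble
  H = (EN − 2FM + GL) / (2(EG − F²)) = 0.
At (u, v) = (5/2, 5*pi/6): H = 0.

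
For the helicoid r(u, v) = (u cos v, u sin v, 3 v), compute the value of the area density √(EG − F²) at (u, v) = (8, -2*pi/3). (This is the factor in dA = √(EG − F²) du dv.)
√(EG − F²)|_{(8, -2*pi/3)} = sqrt(73)

E = 1, F = 0, G = u^2 + 9, so EG − F² = u^2 + 9. Taking the positive square root: √(EG − F²) = sqrt(u^2 + 9). At (u, v) = (8, -2*pi/3): sqrt(73).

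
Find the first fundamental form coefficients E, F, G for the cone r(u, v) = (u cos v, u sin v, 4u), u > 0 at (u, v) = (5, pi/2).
E = 17;  F = 0;  G = 25

Partials: r_u = (cos(v), sin(v), 4), r_v = (-u*sin(v), u*cos(v), 0). As functions of (u, v):
  E = r_u · r_u = 17,
  F = r_u · r_v = 0,
  G = r_v · r_v = u^2.
Evaluating at (u, v) = (5, pi/2): E = 17, F = 0, G = 25.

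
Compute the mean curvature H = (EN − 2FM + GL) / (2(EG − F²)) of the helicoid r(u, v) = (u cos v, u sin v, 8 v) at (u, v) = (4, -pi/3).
H = 0

With E = 1, F = 0, G = u^2 + 64, L = 0, M = -8/sqrt(u^2 + 64), N = 0, assemble
  H = (EN − 2FM + GL) / (2(EG − F²)) = 0.
At (u, v) = (4, -pi/3): H = 0.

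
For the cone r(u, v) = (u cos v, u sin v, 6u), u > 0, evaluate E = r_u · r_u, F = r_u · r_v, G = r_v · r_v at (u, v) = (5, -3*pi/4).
E = 37;  F = 0;  G = 25

Partials: r_u = (cos(v), sin(v), 6), r_v = (-u*sin(v), u*cos(v), 0). As functions of (u, v):
  E = r_u · r_u = 37,
  F = r_u · r_v = 0,
  G = r_v · r_v = u^2.
Evaluating at (u, v) = (5, -3*pi/4): E = 37, F = 0, G = 25.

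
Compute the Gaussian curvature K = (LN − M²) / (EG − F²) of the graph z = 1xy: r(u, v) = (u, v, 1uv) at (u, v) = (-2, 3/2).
K = -16/841

Coefficients of the first fundamental form: E = v^2 + 1, F = u*v, G = u^2 + 1.
Coefficients of the second fundamental form: L = 0, M = 1/sqrt(u^2 + v^2 + 1), N = 0.
Assemble K = (LN − M²)/(EG − F²) = 1/((u^2*v^2 - (u^2 + 1)*(v^2 + 1))*(u^2 + v^2 + 1)). At (u, v) = (-2, 3/2): K = -16/841.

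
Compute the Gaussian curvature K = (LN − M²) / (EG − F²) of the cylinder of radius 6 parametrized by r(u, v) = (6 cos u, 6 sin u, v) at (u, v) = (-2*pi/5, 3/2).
K = 0

Coefficients of the first fundamental form: E = 36, F = 0, G = 1.
Coefficients of the second fundamental form: L = -6, M = 0, N = 0.
Assemble K = (LN − M²)/(EG − F²) = 0. At (u, v) = (-2*pi/5, 3/2): K = 0.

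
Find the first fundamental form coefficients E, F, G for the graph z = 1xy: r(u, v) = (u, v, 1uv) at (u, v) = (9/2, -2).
E = 5;  F = -9;  G = 85/4

Partials: r_u = (1, 0, v), r_v = (0, 1, u). As functions of (u, v):
  E = r_u · r_u = v^2 + 1,
  F = r_u · r_v = u*v,
  G = r_v · r_v = u^2 + 1.
Evaluating at (u, v) = (9/2, -2): E = 5, F = -9, G = 85/4.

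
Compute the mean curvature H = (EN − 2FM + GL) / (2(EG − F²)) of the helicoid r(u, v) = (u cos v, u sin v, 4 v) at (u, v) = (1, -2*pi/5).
H = 0

With E = 1, F = 0, G = u^2 + 16, L = 0, M = -4/sqrt(u^2 + 16), N = 0, assemble
  H = (EN − 2FM + GL) / (2(EG − F²)) = 0.
At (u, v) = (1, -2*pi/5): H = 0.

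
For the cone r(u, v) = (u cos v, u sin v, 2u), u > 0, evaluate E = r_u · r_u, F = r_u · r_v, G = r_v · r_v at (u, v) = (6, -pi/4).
E = 5;  F = 0;  G = 36

Partials: r_u = (cos(v), sin(v), 2), r_v = (-u*sin(v), u*cos(v), 0). As functions of (u, v):
  E = r_u · r_u = 5,
  F = r_u · r_v = 0,
  G = r_v · r_v = u^2.
Evaluating at (u, v) = (6, -pi/4): E = 5, F = 0, G = 36.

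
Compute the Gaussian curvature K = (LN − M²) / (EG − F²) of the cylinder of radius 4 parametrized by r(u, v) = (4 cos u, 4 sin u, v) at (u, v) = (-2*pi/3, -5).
K = 0

Coefficients of the first fundamental form: E = 16, F = 0, G = 1.
Coefficients of the second fundamental form: L = -4, M = 0, N = 0.
Assemble K = (LN − M²)/(EG − F²) = 0. At (u, v) = (-2*pi/3, -5): K = 0.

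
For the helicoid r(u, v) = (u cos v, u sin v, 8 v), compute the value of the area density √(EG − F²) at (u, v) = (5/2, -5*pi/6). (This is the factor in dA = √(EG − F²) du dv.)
√(EG − F²)|_{(5/2, -5*pi/6)} = sqrt(281)/2

E = 1, F = 0, G = u^2 + 64, so EG − F² = u^2 + 64. Taking the positive square root: √(EG − F²) = sqrt(u^2 + 64). At (u, v) = (5/2, -5*pi/6): sqrt(281)/2.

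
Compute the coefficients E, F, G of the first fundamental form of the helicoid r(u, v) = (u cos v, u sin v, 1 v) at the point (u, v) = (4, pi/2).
E = 1;  F = 0;  G = 17

Partials: r_u = (cos(v), sin(v), 0), r_v = (-u*sin(v), u*cos(v), 1). As functions of (u, v):
  E = r_u · r_u = 1,
  F = r_u · r_v = 0,
  G = r_v · r_v = u^2 + 1.
Evaluating at (u, v) = (4, pi/2): E = 1, F = 0, G = 17.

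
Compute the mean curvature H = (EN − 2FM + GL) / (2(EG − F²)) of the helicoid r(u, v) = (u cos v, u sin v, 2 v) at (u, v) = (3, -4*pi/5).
H = 0

With E = 1, F = 0, G = u^2 + 4, L = 0, M = -2/sqrt(u^2 + 4), N = 0, assemble
  H = (EN − 2FM + GL) / (2(EG − F²)) = 0.
At (u, v) = (3, -4*pi/5): H = 0.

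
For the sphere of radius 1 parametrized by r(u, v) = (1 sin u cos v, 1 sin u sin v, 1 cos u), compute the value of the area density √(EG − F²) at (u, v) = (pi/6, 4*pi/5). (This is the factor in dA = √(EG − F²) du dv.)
√(EG − F²)|_{(pi/6, 4*pi/5)} = 1/2

E = 1, F = 0, G = sin(u)^2, so EG − F² = sin(u)^2. Taking the positive square root: √(EG − F²) = Abs(sin(u)). At (u, v) = (pi/6, 4*pi/5): 1/2.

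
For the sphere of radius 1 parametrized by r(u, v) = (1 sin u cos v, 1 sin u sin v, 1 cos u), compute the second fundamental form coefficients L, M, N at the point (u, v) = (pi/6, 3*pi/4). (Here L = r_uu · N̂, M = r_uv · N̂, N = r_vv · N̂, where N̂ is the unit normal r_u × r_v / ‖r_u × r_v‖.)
L = -1;  M = 0;  N = -1/4

Compute the unit normal N̂(u, v) = (sin(u)^2*cos(v)/Abs(sin(u)), sin(u)^2*sin(v)/Abs(sin(u)), sin(2*u)/(2*Abs(sin(u)))), and the second partials r_uu, r_uv, r_vv. Take dot products:
  L(u, v) = r_uu · N̂ = -sin(u)/Abs(sin(u)),
  M(u, v) = r_uv · N̂ = 0,
  N(u, v) = r_vv · N̂ = -sin(u)^3/Abs(sin(u)).
Evaluating at (u, v) = (pi/6, 3*pi/4):
  L = -1, M = 0, N = -1/4.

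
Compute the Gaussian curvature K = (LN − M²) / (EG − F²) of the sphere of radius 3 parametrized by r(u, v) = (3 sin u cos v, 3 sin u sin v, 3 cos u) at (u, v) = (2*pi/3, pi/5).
K = 1/9

Coefficients of the first fundamental form: E = 9, F = 0, G = 9*sin(u)^2.
Coefficients of the second fundamental form: L = -3*sin(u)/Abs(sin(u)), M = 0, N = -3*sin(u)^3/Abs(sin(u)).
Assemble K = (LN − M²)/(EG − F²) = 1/9. At (u, v) = (2*pi/3, pi/5): K = 1/9.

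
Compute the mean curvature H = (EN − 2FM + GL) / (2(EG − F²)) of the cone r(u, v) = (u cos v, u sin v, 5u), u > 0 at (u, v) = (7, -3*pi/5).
H = 5*sqrt(26)/364

With E = 26, F = 0, G = u^2, L = 0, M = 0, N = 5*sqrt(26)*u^2/(26*Abs(u)), assemble
  H = (EN − 2FM + GL) / (2(EG − F²)) = 5*sqrt(26)/(52*Abs(u)).
At (u, v) = (7, -3*pi/5): H = 5*sqrt(26)/364.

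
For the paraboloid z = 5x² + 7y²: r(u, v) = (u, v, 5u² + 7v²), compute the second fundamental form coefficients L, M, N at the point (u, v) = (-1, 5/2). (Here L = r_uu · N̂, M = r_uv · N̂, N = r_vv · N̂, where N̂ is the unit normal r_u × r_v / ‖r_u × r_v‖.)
L = 5*sqrt(1326)/663;  M = 0;  N = 7*sqrt(1326)/663

Compute the unit normal N̂(u, v) = (-10*u/sqrt(100*u^2 + 196*v^2 + 1), -14*v/sqrt(100*u^2 + 196*v^2 + 1), 1/sqrt(100*u^2 + 196*v^2 + 1)), and the second partials r_uu, r_uv, r_vv. Take dot products:
  L(u, v) = r_uu · N̂ = 10/sqrt(100*u^2 + 196*v^2 + 1),
  M(u, v) = r_uv · N̂ = 0,
  N(u, v) = r_vv · N̂ = 14/sqrt(100*u^2 + 196*v^2 + 1).
Evaluating at (u, v) = (-1, 5/2):
  L = 5*sqrt(1326)/663, M = 0, N = 7*sqrt(1326)/663.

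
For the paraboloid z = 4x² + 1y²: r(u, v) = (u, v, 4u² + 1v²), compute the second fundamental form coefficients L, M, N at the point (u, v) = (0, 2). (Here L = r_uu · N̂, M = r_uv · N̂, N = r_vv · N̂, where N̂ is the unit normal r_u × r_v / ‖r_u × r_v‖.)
L = 8*sqrt(17)/17;  M = 0;  N = 2*sqrt(17)/17

Compute the unit normal N̂(u, v) = (-8*u/sqrt(64*u^2 + 4*v^2 + 1), -2*v/sqrt(64*u^2 + 4*v^2 + 1), 1/sqrt(64*u^2 + 4*v^2 + 1)), and the second partials r_uu, r_uv, r_vv. Take dot products:
  L(u, v) = r_uu · N̂ = 8/sqrt(64*u^2 + 4*v^2 + 1),
  M(u, v) = r_uv · N̂ = 0,
  N(u, v) = r_vv · N̂ = 2/sqrt(64*u^2 + 4*v^2 + 1).
Evaluating at (u, v) = (0, 2):
  L = 8*sqrt(17)/17, M = 0, N = 2*sqrt(17)/17.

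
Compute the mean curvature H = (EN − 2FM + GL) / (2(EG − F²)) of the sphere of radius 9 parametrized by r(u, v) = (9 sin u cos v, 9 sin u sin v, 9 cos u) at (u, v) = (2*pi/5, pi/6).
H = -1/9

With E = 81, F = 0, G = 81*sin(u)^2, L = -9*sin(u)/Abs(sin(u)), M = 0, N = -9*sin(u)^3/Abs(sin(u)), assemble
  H = (EN − 2FM + GL) / (2(EG − F²)) = -sin(u)/(9*Abs(sin(u))).
At (u, v) = (2*pi/5, pi/6): H = -1/9.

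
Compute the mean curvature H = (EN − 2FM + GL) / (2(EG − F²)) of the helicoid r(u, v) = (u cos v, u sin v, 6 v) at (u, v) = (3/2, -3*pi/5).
H = 0

With E = 1, F = 0, G = u^2 + 36, L = 0, M = -6/sqrt(u^2 + 36), N = 0, assemble
  H = (EN − 2FM + GL) / (2(EG − F²)) = 0.
At (u, v) = (3/2, -3*pi/5): H = 0.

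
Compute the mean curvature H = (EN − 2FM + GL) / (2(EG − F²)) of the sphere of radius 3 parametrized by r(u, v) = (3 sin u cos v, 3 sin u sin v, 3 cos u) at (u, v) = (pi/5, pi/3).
H = -1/3

With E = 9, F = 0, G = 9*sin(u)^2, L = -3*sin(u)/Abs(sin(u)), M = 0, N = -3*sin(u)^3/Abs(sin(u)), assemble
  H = (EN − 2FM + GL) / (2(EG − F²)) = -sin(u)/(3*Abs(sin(u))).
At (u, v) = (pi/5, pi/3): H = -1/3.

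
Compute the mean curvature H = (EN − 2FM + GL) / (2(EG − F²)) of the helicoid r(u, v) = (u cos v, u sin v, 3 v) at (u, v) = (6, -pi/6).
H = 0

With E = 1, F = 0, G = u^2 + 9, L = 0, M = -3/sqrt(u^2 + 9), N = 0, assemble
  H = (EN − 2FM + GL) / (2(EG − F²)) = 0.
At (u, v) = (6, -pi/6): H = 0.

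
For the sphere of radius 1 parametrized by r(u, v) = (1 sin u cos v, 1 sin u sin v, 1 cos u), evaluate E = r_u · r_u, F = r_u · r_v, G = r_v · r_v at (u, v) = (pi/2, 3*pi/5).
E = 1;  F = 0;  G = 1

Partials: r_u = (cos(u)*cos(v), sin(v)*cos(u), -sin(u)), r_v = (-sin(u)*sin(v), sin(u)*cos(v), 0). As functions of (u, v):
  E = r_u · r_u = 1,
  F = r_u · r_v = 0,
  G = r_v · r_v = sin(u)^2.
Evaluating at (u, v) = (pi/2, 3*pi/5): E = 1, F = 0, G = 1.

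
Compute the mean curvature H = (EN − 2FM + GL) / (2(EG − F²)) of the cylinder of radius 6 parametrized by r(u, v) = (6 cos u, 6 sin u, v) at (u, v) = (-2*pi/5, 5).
H = -1/12

With E = 36, F = 0, G = 1, L = -6, M = 0, N = 0, assemble
  H = (EN − 2FM + GL) / (2(EG − F²)) = -1/12.
At (u, v) = (-2*pi/5, 5): H = -1/12.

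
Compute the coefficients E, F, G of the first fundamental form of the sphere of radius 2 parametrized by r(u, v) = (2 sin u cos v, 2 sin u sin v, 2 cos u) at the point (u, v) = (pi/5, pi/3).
E = 4;  F = 0;  G = 5/2 - sqrt(5)/2

Partials: r_u = (2*cos(u)*cos(v), 2*sin(v)*cos(u), -2*sin(u)), r_v = (-2*sin(u)*sin(v), 2*sin(u)*cos(v), 0). As functions of (u, v):
  E = r_u · r_u = 4,
  F = r_u · r_v = 0,
  G = r_v · r_v = 4*sin(u)^2.
Evaluating at (u, v) = (pi/5, pi/3): E = 4, F = 0, G = 5/2 - sqrt(5)/2.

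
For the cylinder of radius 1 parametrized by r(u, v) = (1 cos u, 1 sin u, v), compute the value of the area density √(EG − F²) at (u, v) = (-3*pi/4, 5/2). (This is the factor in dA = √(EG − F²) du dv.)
√(EG − F²)|_{(-3*pi/4, 5/2)} = 1

E = 1, F = 0, G = 1, so EG − F² = 1. Taking the positive square root: √(EG − F²) = 1. At (u, v) = (-3*pi/4, 5/2): 1.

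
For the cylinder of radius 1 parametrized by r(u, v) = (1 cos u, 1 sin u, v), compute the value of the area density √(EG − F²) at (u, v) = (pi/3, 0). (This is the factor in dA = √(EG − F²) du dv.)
√(EG − F²)|_{(pi/3, 0)} = 1

E = 1, F = 0, G = 1, so EG − F² = 1. Taking the positive square root: √(EG − F²) = 1. At (u, v) = (pi/3, 0): 1.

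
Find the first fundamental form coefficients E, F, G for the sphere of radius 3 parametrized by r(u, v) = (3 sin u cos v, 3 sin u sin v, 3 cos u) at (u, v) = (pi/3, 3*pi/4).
E = 9;  F = 0;  G = 27/4

Partials: r_u = (3*cos(u)*cos(v), 3*sin(v)*cos(u), -3*sin(u)), r_v = (-3*sin(u)*sin(v), 3*sin(u)*cos(v), 0). As functions of (u, v):
  E = r_u · r_u = 9,
  F = r_u · r_v = 0,
  G = r_v · r_v = 9*sin(u)^2.
Evaluating at (u, v) = (pi/3, 3*pi/4): E = 9, F = 0, G = 27/4.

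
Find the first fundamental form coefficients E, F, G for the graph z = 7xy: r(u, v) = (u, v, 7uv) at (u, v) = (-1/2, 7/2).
E = 2405/4;  F = -343/4;  G = 53/4

Partials: r_u = (1, 0, 7*v), r_v = (0, 1, 7*u). As functions of (u, v):
  E = r_u · r_u = 49*v^2 + 1,
  F = r_u · r_v = 49*u*v,
  G = r_v · r_v = 49*u^2 + 1.
Evaluating at (u, v) = (-1/2, 7/2): E = 2405/4, F = -343/4, G = 53/4.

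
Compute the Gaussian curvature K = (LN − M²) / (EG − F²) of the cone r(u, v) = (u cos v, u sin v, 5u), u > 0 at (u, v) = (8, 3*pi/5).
K = 0

Coefficients of the first fundamental form: E = 26, F = 0, G = u^2.
Coefficients of the second fundamental form: L = 0, M = 0, N = 5*sqrt(26)*u^2/(26*Abs(u)).
Assemble K = (LN − M²)/(EG − F²) = 0. At (u, v) = (8, 3*pi/5): K = 0.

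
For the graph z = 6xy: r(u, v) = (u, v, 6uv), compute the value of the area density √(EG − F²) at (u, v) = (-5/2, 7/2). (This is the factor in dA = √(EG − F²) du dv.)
√(EG − F²)|_{(-5/2, 7/2)} = sqrt(667)

E = 36*v^2 + 1, F = 36*u*v, G = 36*u^2 + 1, so EG − F² = 36*u^2 + 36*v^2 + 1. Taking the positive square root: √(EG − F²) = sqrt(36*u^2 + 36*v^2 + 1). At (u, v) = (-5/2, 7/2): sqrt(667).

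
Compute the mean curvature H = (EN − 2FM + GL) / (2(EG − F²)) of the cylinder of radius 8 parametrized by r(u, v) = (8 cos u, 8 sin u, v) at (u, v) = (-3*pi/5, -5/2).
H = -1/16

With E = 64, F = 0, G = 1, L = -8, M = 0, N = 0, assemble
  H = (EN − 2FM + GL) / (2(EG − F²)) = -1/16.
At (u, v) = (-3*pi/5, -5/2): H = -1/16.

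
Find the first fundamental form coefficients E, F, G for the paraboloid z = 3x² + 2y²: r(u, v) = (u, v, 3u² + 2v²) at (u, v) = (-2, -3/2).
E = 145;  F = 72;  G = 37

Partials: r_u = (1, 0, 6*u), r_v = (0, 1, 4*v). As functions of (u, v):
  E = r_u · r_u = 36*u^2 + 1,
  F = r_u · r_v = 24*u*v,
  G = r_v · r_v = 16*v^2 + 1.
Evaluating at (u, v) = (-2, -3/2): E = 145, F = 72, G = 37.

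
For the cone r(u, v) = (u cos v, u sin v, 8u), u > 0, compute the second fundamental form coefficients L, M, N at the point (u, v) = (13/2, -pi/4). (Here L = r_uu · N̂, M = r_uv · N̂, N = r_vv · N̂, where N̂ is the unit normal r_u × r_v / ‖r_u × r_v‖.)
L = 0;  M = 0;  N = 4*sqrt(65)/5

Compute the unit normal N̂(u, v) = (-8*sqrt(65)*u*cos(v)/(65*Abs(u)), -8*sqrt(65)*u*sin(v)/(65*Abs(u)), sqrt(65)*u/(65*Abs(u))), and the second partials r_uu, r_uv, r_vv. Take dot products:
  L(u, v) = r_uu · N̂ = 0,
  M(u, v) = r_uv · N̂ = 0,
  N(u, v) = r_vv · N̂ = 8*sqrt(65)*u^2/(65*Abs(u)).
Evaluating at (u, v) = (13/2, -pi/4):
  L = 0, M = 0, N = 4*sqrt(65)/5.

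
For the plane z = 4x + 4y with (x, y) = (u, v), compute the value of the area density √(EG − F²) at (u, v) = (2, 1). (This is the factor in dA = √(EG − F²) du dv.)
√(EG − F²)|_{(2, 1)} = sqrt(33)

E = 17, F = 16, G = 17, so EG − F² = 33. Taking the positive square root: √(EG − F²) = sqrt(33). At (u, v) = (2, 1): sqrt(33).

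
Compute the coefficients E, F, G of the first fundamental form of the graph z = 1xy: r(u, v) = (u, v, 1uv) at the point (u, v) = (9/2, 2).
E = 5;  F = 9;  G = 85/4

Partials: r_u = (1, 0, v), r_v = (0, 1, u). As functions of (u, v):
  E = r_u · r_u = v^2 + 1,
  F = r_u · r_v = u*v,
  G = r_v · r_v = u^2 + 1.
Evaluating at (u, v) = (9/2, 2): E = 5, F = 9, G = 85/4.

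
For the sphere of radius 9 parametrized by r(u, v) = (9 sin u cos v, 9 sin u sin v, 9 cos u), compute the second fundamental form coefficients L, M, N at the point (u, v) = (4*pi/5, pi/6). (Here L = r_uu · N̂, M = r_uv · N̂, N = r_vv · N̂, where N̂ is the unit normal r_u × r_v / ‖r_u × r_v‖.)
L = -9;  M = 0;  N = -45/8 + 9*sqrt(5)/8

Compute the unit normal N̂(u, v) = (sin(u)^2*cos(v)/Abs(sin(u)), sin(u)^2*sin(v)/Abs(sin(u)), sin(2*u)/(2*Abs(sin(u)))), and the second partials r_uu, r_uv, r_vv. Take dot products:
  L(u, v) = r_uu · N̂ = -9*sin(u)/Abs(sin(u)),
  M(u, v) = r_uv · N̂ = 0,
  N(u, v) = r_vv · N̂ = -9*sin(u)^3/Abs(sin(u)).
Evaluating at (u, v) = (4*pi/5, pi/6):
  L = -9, M = 0, N = -45/8 + 9*sqrt(5)/8.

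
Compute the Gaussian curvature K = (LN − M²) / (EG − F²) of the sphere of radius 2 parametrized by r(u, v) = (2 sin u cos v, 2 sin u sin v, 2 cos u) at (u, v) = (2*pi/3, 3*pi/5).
K = 1/4

Coefficients of the first fundamental form: E = 4, F = 0, G = 4*sin(u)^2.
Coefficients of the second fundamental form: L = -2*sin(u)/Abs(sin(u)), M = 0, N = -2*sin(u)^3/Abs(sin(u)).
Assemble K = (LN − M²)/(EG − F²) = 1/4. At (u, v) = (2*pi/3, 3*pi/5): K = 1/4.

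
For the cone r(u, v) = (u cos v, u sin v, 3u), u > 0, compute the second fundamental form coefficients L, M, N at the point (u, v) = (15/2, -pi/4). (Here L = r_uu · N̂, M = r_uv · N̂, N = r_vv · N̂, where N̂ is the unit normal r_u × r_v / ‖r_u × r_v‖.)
L = 0;  M = 0;  N = 9*sqrt(10)/4

Compute the unit normal N̂(u, v) = (-3*sqrt(10)*u*cos(v)/(10*Abs(u)), -3*sqrt(10)*u*sin(v)/(10*Abs(u)), sqrt(10)*u/(10*Abs(u))), and the second partials r_uu, r_uv, r_vv. Take dot products:
  L(u, v) = r_uu · N̂ = 0,
  M(u, v) = r_uv · N̂ = 0,
  N(u, v) = r_vv · N̂ = 3*sqrt(10)*u^2/(10*Abs(u)).
Evaluating at (u, v) = (15/2, -pi/4):
  L = 0, M = 0, N = 9*sqrt(10)/4.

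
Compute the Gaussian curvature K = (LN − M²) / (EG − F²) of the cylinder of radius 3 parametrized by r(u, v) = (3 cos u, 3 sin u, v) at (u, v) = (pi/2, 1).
K = 0

Coefficients of the first fundamental form: E = 9, F = 0, G = 1.
Coefficients of the second fundamental form: L = -3, M = 0, N = 0.
Assemble K = (LN − M²)/(EG − F²) = 0. At (u, v) = (pi/2, 1): K = 0.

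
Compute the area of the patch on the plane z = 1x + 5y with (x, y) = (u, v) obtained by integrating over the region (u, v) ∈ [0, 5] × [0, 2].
Area = 30*sqrt(3)

Area = ∫∫ √(EG − F²) du dv with √(EG − F²) = 3*sqrt(3). Integrating over [0, 5] × [0, 2] gives 30*sqrt(3).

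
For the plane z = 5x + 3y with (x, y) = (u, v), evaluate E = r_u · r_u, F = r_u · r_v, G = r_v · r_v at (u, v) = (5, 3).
E = 26;  F = 15;  G = 10

Partials: r_u = (1, 0, 5), r_v = (0, 1, 3). As functions of (u, v):
  E = r_u · r_u = 26,
  F = r_u · r_v = 15,
  G = r_v · r_v = 10.
Evaluating at (u, v) = (5, 3): E = 26, F = 15, G = 10.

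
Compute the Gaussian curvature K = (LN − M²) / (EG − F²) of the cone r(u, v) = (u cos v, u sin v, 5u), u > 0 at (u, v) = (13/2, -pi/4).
K = 0

Coefficients of the first fundamental form: E = 26, F = 0, G = u^2.
Coefficients of the second fundamental form: L = 0, M = 0, N = 5*sqrt(26)*u^2/(26*Abs(u)).
Assemble K = (LN − M²)/(EG − F²) = 0. At (u, v) = (13/2, -pi/4): K = 0.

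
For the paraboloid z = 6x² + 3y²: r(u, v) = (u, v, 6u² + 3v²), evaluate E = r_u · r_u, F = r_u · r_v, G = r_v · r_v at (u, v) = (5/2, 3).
E = 901;  F = 540;  G = 325

Partials: r_u = (1, 0, 12*u), r_v = (0, 1, 6*v). As functions of (u, v):
  E = r_u · r_u = 144*u^2 + 1,
  F = r_u · r_v = 72*u*v,
  G = r_v · r_v = 36*v^2 + 1.
Evaluating at (u, v) = (5/2, 3): E = 901, F = 540, G = 325.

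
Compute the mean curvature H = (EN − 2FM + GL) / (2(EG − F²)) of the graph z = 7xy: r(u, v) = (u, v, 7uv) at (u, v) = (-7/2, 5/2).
H = 2401*sqrt(30)/119790

With E = 49*v^2 + 1, F = 49*u*v, G = 49*u^2 + 1, L = 0, M = 7/sqrt(49*u^2 + 49*v^2 + 1), N = 0, assemble
  H = (EN − 2FM + GL) / (2(EG − F²)) = -343*u*v/(49*u^2 + 49*v^2 + 1)^(3/2).
At (u, v) = (-7/2, 5/2): H = 2401*sqrt(30)/119790.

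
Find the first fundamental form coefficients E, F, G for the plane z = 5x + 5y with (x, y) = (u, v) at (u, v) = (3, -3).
E = 26;  F = 25;  G = 26

Partials: r_u = (1, 0, 5), r_v = (0, 1, 5). As functions of (u, v):
  E = r_u · r_u = 26,
  F = r_u · r_v = 25,
  G = r_v · r_v = 26.
Evaluating at (u, v) = (3, -3): E = 26, F = 25, G = 26.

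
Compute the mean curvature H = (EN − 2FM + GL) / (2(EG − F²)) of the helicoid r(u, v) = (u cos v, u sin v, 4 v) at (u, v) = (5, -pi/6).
H = 0

With E = 1, F = 0, G = u^2 + 16, L = 0, M = -4/sqrt(u^2 + 16), N = 0, assemble
  H = (EN − 2FM + GL) / (2(EG − F²)) = 0.
At (u, v) = (5, -pi/6): H = 0.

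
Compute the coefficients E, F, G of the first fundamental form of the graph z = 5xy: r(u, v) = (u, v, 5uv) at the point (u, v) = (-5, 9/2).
E = 2029/4;  F = -1125/2;  G = 626

Partials: r_u = (1, 0, 5*v), r_v = (0, 1, 5*u). As functions of (u, v):
  E = r_u · r_u = 25*v^2 + 1,
  F = r_u · r_v = 25*u*v,
  G = r_v · r_v = 25*u^2 + 1.
Evaluating at (u, v) = (-5, 9/2): E = 2029/4, F = -1125/2, G = 626.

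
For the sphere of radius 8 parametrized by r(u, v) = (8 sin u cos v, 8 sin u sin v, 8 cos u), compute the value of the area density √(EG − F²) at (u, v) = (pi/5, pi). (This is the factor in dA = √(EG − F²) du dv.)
√(EG − F²)|_{(pi/5, pi)} = 16*sqrt(10 - 2*sqrt(5))

E = 64, F = 0, G = 64*sin(u)^2, so EG − F² = 4096*sin(u)^2. Taking the positive square root: √(EG − F²) = 64*Abs(sin(u)). At (u, v) = (pi/5, pi): 16*sqrt(10 - 2*sqrt(5)).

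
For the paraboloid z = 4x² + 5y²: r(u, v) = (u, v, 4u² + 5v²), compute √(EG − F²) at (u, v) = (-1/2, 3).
√(EG − F²)|_{(-1/2, 3)} = sqrt(917)

E = 64*u^2 + 1, F = 80*u*v, G = 100*v^2 + 1; EG − F² = 64*u^2 + 100*v^2 + 1; √(EG − F²) = sqrt(64*u^2 + 100*v^2 + 1). At the given point: sqrt(917).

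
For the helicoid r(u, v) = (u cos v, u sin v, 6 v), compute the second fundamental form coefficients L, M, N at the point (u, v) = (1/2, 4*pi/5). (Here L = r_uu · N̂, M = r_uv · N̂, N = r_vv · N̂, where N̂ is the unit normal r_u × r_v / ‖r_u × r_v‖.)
L = 0;  M = -12*sqrt(145)/145;  N = 0

Compute the unit normal N̂(u, v) = (6*sin(v)/sqrt(u^2 + 36), -6*cos(v)/sqrt(u^2 + 36), u/sqrt(u^2 + 36)), and the second partials r_uu, r_uv, r_vv. Take dot products:
  L(u, v) = r_uu · N̂ = 0,
  M(u, v) = r_uv · N̂ = -6/sqrt(u^2 + 36),
  N(u, v) = r_vv · N̂ = 0.
Evaluating at (u, v) = (1/2, 4*pi/5):
  L = 0, M = -12*sqrt(145)/145, N = 0.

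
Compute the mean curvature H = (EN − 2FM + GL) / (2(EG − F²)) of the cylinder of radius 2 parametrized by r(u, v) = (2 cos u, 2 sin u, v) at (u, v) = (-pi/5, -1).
H = -1/4

With E = 4, F = 0, G = 1, L = -2, M = 0, N = 0, assemble
  H = (EN − 2FM + GL) / (2(EG − F²)) = -1/4.
At (u, v) = (-pi/5, -1): H = -1/4.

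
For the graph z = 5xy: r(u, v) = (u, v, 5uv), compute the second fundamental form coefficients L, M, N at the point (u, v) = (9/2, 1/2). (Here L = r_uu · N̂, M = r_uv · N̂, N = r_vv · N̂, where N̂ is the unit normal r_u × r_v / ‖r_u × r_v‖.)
L = 0;  M = 5*sqrt(2054)/1027;  N = 0

Compute the unit normal N̂(u, v) = (-5*v/sqrt(25*u^2 + 25*v^2 + 1), -5*u/sqrt(25*u^2 + 25*v^2 + 1), 1/sqrt(25*u^2 + 25*v^2 + 1)), and the second partials r_uu, r_uv, r_vv. Take dot products:
  L(u, v) = r_uu · N̂ = 0,
  M(u, v) = r_uv · N̂ = 5/sqrt(25*u^2 + 25*v^2 + 1),
  N(u, v) = r_vv · N̂ = 0.
Evaluating at (u, v) = (9/2, 1/2):
  L = 0, M = 5*sqrt(2054)/1027, N = 0.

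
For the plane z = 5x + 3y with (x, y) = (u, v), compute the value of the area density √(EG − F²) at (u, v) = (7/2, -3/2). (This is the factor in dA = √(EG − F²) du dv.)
√(EG − F²)|_{(7/2, -3/2)} = sqrt(35)

E = 26, F = 15, G = 10, so EG − F² = 35. Taking the positive square root: √(EG − F²) = sqrt(35). At (u, v) = (7/2, -3/2): sqrt(35).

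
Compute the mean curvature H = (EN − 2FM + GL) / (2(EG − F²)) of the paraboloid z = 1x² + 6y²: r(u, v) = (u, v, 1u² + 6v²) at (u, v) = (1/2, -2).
H = 589*sqrt(2)/19652

With E = 4*u^2 + 1, F = 24*u*v, G = 144*v^2 + 1, L = 2/sqrt(4*u^2 + 144*v^2 + 1), M = 0, N = 12/sqrt(4*u^2 + 144*v^2 + 1), assemble
  H = (EN − 2FM + GL) / (2(EG − F²)) = (24*u^2 + 144*v^2 + 7)/(4*u^2 + 144*v^2 + 1)^(3/2).
At (u, v) = (1/2, -2): H = 589*sqrt(2)/19652.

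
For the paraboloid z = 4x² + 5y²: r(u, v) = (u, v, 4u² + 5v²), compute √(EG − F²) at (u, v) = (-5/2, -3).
√(EG − F²)|_{(-5/2, -3)} = sqrt(1301)

E = 64*u^2 + 1, F = 80*u*v, G = 100*v^2 + 1; EG − F² = 64*u^2 + 100*v^2 + 1; √(EG − F²) = sqrt(64*u^2 + 100*v^2 + 1). At the given point: sqrt(1301).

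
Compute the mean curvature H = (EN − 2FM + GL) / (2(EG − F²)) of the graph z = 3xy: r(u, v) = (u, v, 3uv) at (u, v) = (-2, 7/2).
H = 1512*sqrt(589)/346921

With E = 9*v^2 + 1, F = 9*u*v, G = 9*u^2 + 1, L = 0, M = 3/sqrt(9*u^2 + 9*v^2 + 1), N = 0, assemble
  H = (EN − 2FM + GL) / (2(EG − F²)) = -27*u*v/(9*u^2 + 9*v^2 + 1)^(3/2).
At (u, v) = (-2, 7/2): H = 1512*sqrt(589)/346921.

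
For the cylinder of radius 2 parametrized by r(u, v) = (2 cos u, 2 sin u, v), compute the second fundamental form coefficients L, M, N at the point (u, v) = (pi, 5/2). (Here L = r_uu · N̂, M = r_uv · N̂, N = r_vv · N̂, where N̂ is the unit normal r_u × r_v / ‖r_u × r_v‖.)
L = -2;  M = 0;  N = 0

Compute the unit normal N̂(u, v) = (cos(u), sin(u), 0), and the second partials r_uu, r_uv, r_vv. Take dot products:
  L(u, v) = r_uu · N̂ = -2,
  M(u, v) = r_uv · N̂ = 0,
  N(u, v) = r_vv · N̂ = 0.
Evaluating at (u, v) = (pi, 5/2):
  L = -2, M = 0, N = 0.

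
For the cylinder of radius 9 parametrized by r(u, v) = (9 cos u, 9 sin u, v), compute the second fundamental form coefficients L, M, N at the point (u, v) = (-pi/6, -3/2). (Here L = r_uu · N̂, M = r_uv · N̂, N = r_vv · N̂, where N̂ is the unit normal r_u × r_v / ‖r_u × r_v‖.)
L = -9;  M = 0;  N = 0

Compute the unit normal N̂(u, v) = (cos(u), sin(u), 0), and the second partials r_uu, r_uv, r_vv. Take dot products:
  L(u, v) = r_uu · N̂ = -9,
  M(u, v) = r_uv · N̂ = 0,
  N(u, v) = r_vv · N̂ = 0.
Evaluating at (u, v) = (-pi/6, -3/2):
  L = -9, M = 0, N = 0.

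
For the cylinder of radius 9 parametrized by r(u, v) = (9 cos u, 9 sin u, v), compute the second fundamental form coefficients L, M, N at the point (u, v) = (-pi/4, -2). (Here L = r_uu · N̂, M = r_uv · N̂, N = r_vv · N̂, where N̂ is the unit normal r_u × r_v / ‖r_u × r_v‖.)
L = -9;  M = 0;  N = 0

Compute the unit normal N̂(u, v) = (cos(u), sin(u), 0), and the second partials r_uu, r_uv, r_vv. Take dot products:
  L(u, v) = r_uu · N̂ = -9,
  M(u, v) = r_uv · N̂ = 0,
  N(u, v) = r_vv · N̂ = 0.
Evaluating at (u, v) = (-pi/4, -2):
  L = -9, M = 0, N = 0.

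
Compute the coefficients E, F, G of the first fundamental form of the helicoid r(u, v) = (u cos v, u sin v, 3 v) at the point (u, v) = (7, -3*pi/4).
E = 1;  F = 0;  G = 58

Partials: r_u = (cos(v), sin(v), 0), r_v = (-u*sin(v), u*cos(v), 3). As functions of (u, v):
  E = r_u · r_u = 1,
  F = r_u · r_v = 0,
  G = r_v · r_v = u^2 + 9.
Evaluating at (u, v) = (7, -3*pi/4): E = 1, F = 0, G = 58.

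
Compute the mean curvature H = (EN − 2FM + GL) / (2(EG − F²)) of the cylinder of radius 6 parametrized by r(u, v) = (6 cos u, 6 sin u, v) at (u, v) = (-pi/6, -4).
H = -1/12

With E = 36, F = 0, G = 1, L = -6, M = 0, N = 0, assemble
  H = (EN − 2FM + GL) / (2(EG − F²)) = -1/12.
At (u, v) = (-pi/6, -4): H = -1/12.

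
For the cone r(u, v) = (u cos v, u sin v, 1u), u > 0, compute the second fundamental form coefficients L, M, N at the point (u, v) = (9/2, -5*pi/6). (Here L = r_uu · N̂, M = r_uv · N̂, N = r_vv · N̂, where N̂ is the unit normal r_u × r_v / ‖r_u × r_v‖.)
L = 0;  M = 0;  N = 9*sqrt(2)/4

Compute the unit normal N̂(u, v) = (-sqrt(2)*u*cos(v)/(2*Abs(u)), -sqrt(2)*u*sin(v)/(2*Abs(u)), sqrt(2)*u/(2*Abs(u))), and the second partials r_uu, r_uv, r_vv. Take dot products:
  L(u, v) = r_uu · N̂ = 0,
  M(u, v) = r_uv · N̂ = 0,
  N(u, v) = r_vv · N̂ = sqrt(2)*u^2/(2*Abs(u)).
Evaluating at (u, v) = (9/2, -5*pi/6):
  L = 0, M = 0, N = 9*sqrt(2)/4.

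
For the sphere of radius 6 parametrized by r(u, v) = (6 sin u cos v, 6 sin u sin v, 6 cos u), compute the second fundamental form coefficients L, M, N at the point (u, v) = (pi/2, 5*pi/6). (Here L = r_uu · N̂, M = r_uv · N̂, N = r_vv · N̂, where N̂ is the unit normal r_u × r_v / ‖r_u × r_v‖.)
L = -6;  M = 0;  N = -6

Compute the unit normal N̂(u, v) = (sin(u)^2*cos(v)/Abs(sin(u)), sin(u)^2*sin(v)/Abs(sin(u)), sin(2*u)/(2*Abs(sin(u)))), and the second partials r_uu, r_uv, r_vv. Take dot products:
  L(u, v) = r_uu · N̂ = -6*sin(u)/Abs(sin(u)),
  M(u, v) = r_uv · N̂ = 0,
  N(u, v) = r_vv · N̂ = -6*sin(u)^3/Abs(sin(u)).
Evaluating at (u, v) = (pi/2, 5*pi/6):
  L = -6, M = 0, N = -6.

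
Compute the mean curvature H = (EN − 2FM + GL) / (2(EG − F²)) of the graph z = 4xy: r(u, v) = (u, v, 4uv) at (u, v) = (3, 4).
H = -768*sqrt(401)/160801

With E = 16*v^2 + 1, F = 16*u*v, G = 16*u^2 + 1, L = 0, M = 4/sqrt(16*u^2 + 16*v^2 + 1), N = 0, assemble
  H = (EN − 2FM + GL) / (2(EG − F²)) = -64*u*v/(16*u^2 + 16*v^2 + 1)^(3/2).
At (u, v) = (3, 4): H = -768*sqrt(401)/160801.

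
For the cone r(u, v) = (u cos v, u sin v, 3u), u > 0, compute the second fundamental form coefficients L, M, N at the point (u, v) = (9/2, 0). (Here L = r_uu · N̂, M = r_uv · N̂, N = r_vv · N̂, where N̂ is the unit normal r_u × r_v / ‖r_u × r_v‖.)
L = 0;  M = 0;  N = 27*sqrt(10)/20

Compute the unit normal N̂(u, v) = (-3*sqrt(10)*u*cos(v)/(10*Abs(u)), -3*sqrt(10)*u*sin(v)/(10*Abs(u)), sqrt(10)*u/(10*Abs(u))), and the second partials r_uu, r_uv, r_vv. Take dot products:
  L(u, v) = r_uu · N̂ = 0,
  M(u, v) = r_uv · N̂ = 0,
  N(u, v) = r_vv · N̂ = 3*sqrt(10)*u^2/(10*Abs(u)).
Evaluating at (u, v) = (9/2, 0):
  L = 0, M = 0, N = 27*sqrt(10)/20.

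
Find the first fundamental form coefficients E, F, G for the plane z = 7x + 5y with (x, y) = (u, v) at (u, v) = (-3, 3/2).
E = 50;  F = 35;  G = 26

Partials: r_u = (1, 0, 7), r_v = (0, 1, 5). As functions of (u, v):
  E = r_u · r_u = 50,
  F = r_u · r_v = 35,
  G = r_v · r_v = 26.
Evaluating at (u, v) = (-3, 3/2): E = 50, F = 35, G = 26.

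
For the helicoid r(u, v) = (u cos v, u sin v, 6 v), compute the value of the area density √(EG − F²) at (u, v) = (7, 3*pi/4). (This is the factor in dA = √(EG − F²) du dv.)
√(EG − F²)|_{(7, 3*pi/4)} = sqrt(85)

E = 1, F = 0, G = u^2 + 36, so EG − F² = u^2 + 36. Taking the positive square root: √(EG − F²) = sqrt(u^2 + 36). At (u, v) = (7, 3*pi/4): sqrt(85).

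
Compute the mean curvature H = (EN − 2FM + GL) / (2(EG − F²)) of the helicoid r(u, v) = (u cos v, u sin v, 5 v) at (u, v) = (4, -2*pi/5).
H = 0

With E = 1, F = 0, G = u^2 + 25, L = 0, M = -5/sqrt(u^2 + 25), N = 0, assemble
  H = (EN − 2FM + GL) / (2(EG − F²)) = 0.
At (u, v) = (4, -2*pi/5): H = 0.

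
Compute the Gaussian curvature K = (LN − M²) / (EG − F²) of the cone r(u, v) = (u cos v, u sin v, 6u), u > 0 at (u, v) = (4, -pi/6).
K = 0

Coefficients of the first fundamental form: E = 37, F = 0, G = u^2.
Coefficients of the second fundamental form: L = 0, M = 0, N = 6*sqrt(37)*u^2/(37*Abs(u)).
Assemble K = (LN − M²)/(EG − F²) = 0. At (u, v) = (4, -pi/6): K = 0.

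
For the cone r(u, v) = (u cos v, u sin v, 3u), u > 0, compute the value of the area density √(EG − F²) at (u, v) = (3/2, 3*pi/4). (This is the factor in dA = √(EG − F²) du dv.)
√(EG − F²)|_{(3/2, 3*pi/4)} = 3*sqrt(10)/2

E = 10, F = 0, G = u^2, so EG − F² = 10*u^2. Taking the positive square root: √(EG − F²) = sqrt(10)*Abs(u). At (u, v) = (3/2, 3*pi/4): 3*sqrt(10)/2.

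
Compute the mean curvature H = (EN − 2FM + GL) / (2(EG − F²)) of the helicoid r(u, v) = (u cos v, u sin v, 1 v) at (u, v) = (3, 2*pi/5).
H = 0

With E = 1, F = 0, G = u^2 + 1, L = 0, M = -1/sqrt(u^2 + 1), N = 0, assemble
  H = (EN − 2FM + GL) / (2(EG − F²)) = 0.
At (u, v) = (3, 2*pi/5): H = 0.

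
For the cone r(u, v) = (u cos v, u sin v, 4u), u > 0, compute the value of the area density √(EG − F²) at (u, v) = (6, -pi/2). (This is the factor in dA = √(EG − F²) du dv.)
√(EG − F²)|_{(6, -pi/2)} = 6*sqrt(17)

E = 17, F = 0, G = u^2, so EG − F² = 17*u^2. Taking the positive square root: √(EG − F²) = sqrt(17)*Abs(u). At (u, v) = (6, -pi/2): 6*sqrt(17).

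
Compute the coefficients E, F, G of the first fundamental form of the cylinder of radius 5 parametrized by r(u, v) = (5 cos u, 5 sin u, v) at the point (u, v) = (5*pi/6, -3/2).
E = 25;  F = 0;  G = 1

Partials: r_u = (-5*sin(u), 5*cos(u), 0), r_v = (0, 0, 1). As functions of (u, v):
  E = r_u · r_u = 25,
  F = r_u · r_v = 0,
  G = r_v · r_v = 1.
Evaluating at (u, v) = (5*pi/6, -3/2): E = 25, F = 0, G = 1.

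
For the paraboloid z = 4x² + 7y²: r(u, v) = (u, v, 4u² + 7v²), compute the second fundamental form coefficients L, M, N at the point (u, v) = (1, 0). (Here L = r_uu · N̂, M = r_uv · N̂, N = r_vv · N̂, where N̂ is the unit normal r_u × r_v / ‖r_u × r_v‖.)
L = 8*sqrt(65)/65;  M = 0;  N = 14*sqrt(65)/65

Compute the unit normal N̂(u, v) = (-8*u/sqrt(64*u^2 + 196*v^2 + 1), -14*v/sqrt(64*u^2 + 196*v^2 + 1), 1/sqrt(64*u^2 + 196*v^2 + 1)), and the second partials r_uu, r_uv, r_vv. Take dot products:
  L(u, v) = r_uu · N̂ = 8/sqrt(64*u^2 + 196*v^2 + 1),
  M(u, v) = r_uv · N̂ = 0,
  N(u, v) = r_vv · N̂ = 14/sqrt(64*u^2 + 196*v^2 + 1).
Evaluating at (u, v) = (1, 0):
  L = 8*sqrt(65)/65, M = 0, N = 14*sqrt(65)/65.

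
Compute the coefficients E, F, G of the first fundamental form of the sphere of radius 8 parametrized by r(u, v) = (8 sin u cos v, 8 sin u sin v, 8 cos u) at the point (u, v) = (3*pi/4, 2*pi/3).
E = 64;  F = 0;  G = 32

Partials: r_u = (8*cos(u)*cos(v), 8*sin(v)*cos(u), -8*sin(u)), r_v = (-8*sin(u)*sin(v), 8*sin(u)*cos(v), 0). As functions of (u, v):
  E = r_u · r_u = 64,
  F = r_u · r_v = 0,
  G = r_v · r_v = 64*sin(u)^2.
Evaluating at (u, v) = (3*pi/4, 2*pi/3): E = 64, F = 0, G = 32.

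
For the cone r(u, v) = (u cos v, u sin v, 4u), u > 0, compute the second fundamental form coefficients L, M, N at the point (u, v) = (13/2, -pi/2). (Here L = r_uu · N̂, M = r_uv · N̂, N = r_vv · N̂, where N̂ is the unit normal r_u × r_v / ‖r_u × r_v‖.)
L = 0;  M = 0;  N = 26*sqrt(17)/17

Compute the unit normal N̂(u, v) = (-4*sqrt(17)*u*cos(v)/(17*Abs(u)), -4*sqrt(17)*u*sin(v)/(17*Abs(u)), sqrt(17)*u/(17*Abs(u))), and the second partials r_uu, r_uv, r_vv. Take dot products:
  L(u, v) = r_uu · N̂ = 0,
  M(u, v) = r_uv · N̂ = 0,
  N(u, v) = r_vv · N̂ = 4*sqrt(17)*u^2/(17*Abs(u)).
Evaluating at (u, v) = (13/2, -pi/2):
  L = 0, M = 0, N = 26*sqrt(17)/17.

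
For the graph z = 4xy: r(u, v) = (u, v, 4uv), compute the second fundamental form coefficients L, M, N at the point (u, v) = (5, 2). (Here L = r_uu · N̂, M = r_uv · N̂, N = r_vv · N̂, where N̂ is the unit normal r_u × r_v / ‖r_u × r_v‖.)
L = 0;  M = 4*sqrt(465)/465;  N = 0

Compute the unit normal N̂(u, v) = (-4*v/sqrt(16*u^2 + 16*v^2 + 1), -4*u/sqrt(16*u^2 + 16*v^2 + 1), 1/sqrt(16*u^2 + 16*v^2 + 1)), and the second partials r_uu, r_uv, r_vv. Take dot products:
  L(u, v) = r_uu · N̂ = 0,
  M(u, v) = r_uv · N̂ = 4/sqrt(16*u^2 + 16*v^2 + 1),
  N(u, v) = r_vv · N̂ = 0.
Evaluating at (u, v) = (5, 2):
  L = 0, M = 4*sqrt(465)/465, N = 0.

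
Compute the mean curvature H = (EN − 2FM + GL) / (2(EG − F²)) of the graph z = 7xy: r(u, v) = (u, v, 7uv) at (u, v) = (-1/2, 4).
H = 5488*sqrt(3189)/10169721

With E = 49*v^2 + 1, F = 49*u*v, G = 49*u^2 + 1, L = 0, M = 7/sqrt(49*u^2 + 49*v^2 + 1), N = 0, assemble
  H = (EN − 2FM + GL) / (2(EG − F²)) = -343*u*v/(49*u^2 + 49*v^2 + 1)^(3/2).
At (u, v) = (-1/2, 4): H = 5488*sqrt(3189)/10169721.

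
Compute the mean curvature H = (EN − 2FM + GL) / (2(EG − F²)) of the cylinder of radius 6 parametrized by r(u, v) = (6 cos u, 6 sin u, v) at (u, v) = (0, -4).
H = -1/12

With E = 36, F = 0, G = 1, L = -6, M = 0, N = 0, assemble
  H = (EN − 2FM + GL) / (2(EG − F²)) = -1/12.
At (u, v) = (0, -4): H = -1/12.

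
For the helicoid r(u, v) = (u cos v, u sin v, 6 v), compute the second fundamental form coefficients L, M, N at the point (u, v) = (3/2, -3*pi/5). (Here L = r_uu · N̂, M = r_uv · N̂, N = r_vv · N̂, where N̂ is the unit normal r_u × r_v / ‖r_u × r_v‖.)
L = 0;  M = -4*sqrt(17)/17;  N = 0

Compute the unit normal N̂(u, v) = (6*sin(v)/sqrt(u^2 + 36), -6*cos(v)/sqrt(u^2 + 36), u/sqrt(u^2 + 36)), and the second partials r_uu, r_uv, r_vv. Take dot products:
  L(u, v) = r_uu · N̂ = 0,
  M(u, v) = r_uv · N̂ = -6/sqrt(u^2 + 36),
  N(u, v) = r_vv · N̂ = 0.
Evaluating at (u, v) = (3/2, -3*pi/5):
  L = 0, M = -4*sqrt(17)/17, N = 0.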